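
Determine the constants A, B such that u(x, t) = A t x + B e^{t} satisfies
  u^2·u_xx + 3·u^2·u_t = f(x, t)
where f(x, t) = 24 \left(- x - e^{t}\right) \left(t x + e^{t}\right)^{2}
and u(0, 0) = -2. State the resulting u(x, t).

Substitute the ansatz u = A t x + B e^{t} into the left-hand side.
Derivatives of the ansatz:
  u_xx = 0
  u_t = A x + B e^{t}
Term by term:
  u^2·u_xx = 0
  3·u^2·u_t = 3 A^{3} t^{2} x^{3} + 3 A^{2} B t^{2} x^{2} e^{t} + 6 A^{2} B t x^{2} e^{t} + 6 A B^{2} t x e^{2 t} + 3 A B^{2} x e^{2 t} + 3 B^{3} e^{3 t}
So the left-hand side equals
  3 A^{3} t^{2} x^{3} + 3 A^{2} B t^{2} x^{2} e^{t} + 6 A^{2} B t x^{2} e^{t} + 6 A B^{2} t x e^{2 t} + 3 A B^{2} x e^{2 t} + 3 B^{3} e^{3 t}
This must equal f(x, t) identically; expanded, f = - 24 t^{2} x^{3} - 24 t^{2} x^{2} e^{t} - 48 t x^{2} e^{t} - 48 t x e^{2 t} - 24 x e^{2 t} - 24 e^{3 t}.
Matching coefficients of the independent functions:
  [t^{2} x^{3}]:  3 A^{3} = -24
  [x e^{2 t}]:  3 A B^{2} = -24
  [t x e^{2 t}]:  6 A B^{2} = -48
  [t x^{2} e^{t}]:  6 A^{2} B = -48
  [t^{2} x^{2} e^{t}]:  3 A^{2} B = -24
  [e^{3 t}]:  3 B^{3} = -24
Solving: A = -2, B = -2.
Check against the point condition:
  u(0, 0) = -2  ⟹  B = -2  ✓
Hence u(x, t) = - 2 t x - 2 e^{t}.

Answer: u(x, t) = - 2 t x - 2 e^{t}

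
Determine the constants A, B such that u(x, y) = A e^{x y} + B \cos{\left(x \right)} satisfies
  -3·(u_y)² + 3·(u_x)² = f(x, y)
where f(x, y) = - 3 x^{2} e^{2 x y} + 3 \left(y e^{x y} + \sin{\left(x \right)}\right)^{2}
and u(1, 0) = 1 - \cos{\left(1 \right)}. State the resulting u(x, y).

Substitute the ansatz u = A e^{x y} + B \cos{\left(x \right)} into the left-hand side.
Derivatives of the ansatz:
  u_y = A x e^{x y}
  u_x = A y e^{x y} - B \sin{\left(x \right)}
Term by term:
  -3·(u_y)² = - 3 A^{2} x^{2} e^{2 x y}
  3·(u_x)² = 3 A^{2} y^{2} e^{2 x y} - 6 A B y e^{x y} \sin{\left(x \right)} + 3 B^{2} \sin^{2}{\left(x \right)}
So the left-hand side equals
  - 3 A^{2} x^{2} e^{2 x y} + 3 A^{2} y^{2} e^{2 x y} - 6 A B y e^{x y} \sin{\left(x \right)} + 3 B^{2} \sin^{2}{\left(x \right)}
This must equal f(x, y) identically; expanded, f = - 3 x^{2} e^{2 x y} + 3 y^{2} e^{2 x y} + 6 y e^{x y} \sin{\left(x \right)} + 3 \sin^{2}{\left(x \right)}.
Matching coefficients of the independent functions:
  [x^{2} e^{2 x y}]:  - 3 A^{2} = -3
  [y^{2} e^{2 x y}]:  3 A^{2} = 3
  [y e^{x y} \sin{\left(x \right)}]:  - 6 A B = 6
  [\sin^{2}{\left(x \right)}]:  3 B^{2} = 3
These equations allow (A, B) = (-1, 1) or (1, -1).
Impose the point condition(s):
  u(1, 0) = 1 - \cos{\left(1 \right)}  ⟹  A + B \cos{\left(1 \right)} = 1 - \cos{\left(1 \right)}
Only A = 1, B = -1 satisfies everything.
Hence u(x, y) = e^{x y} - \cos{\left(x \right)}.

Answer: u(x, y) = e^{x y} - \cos{\left(x \right)}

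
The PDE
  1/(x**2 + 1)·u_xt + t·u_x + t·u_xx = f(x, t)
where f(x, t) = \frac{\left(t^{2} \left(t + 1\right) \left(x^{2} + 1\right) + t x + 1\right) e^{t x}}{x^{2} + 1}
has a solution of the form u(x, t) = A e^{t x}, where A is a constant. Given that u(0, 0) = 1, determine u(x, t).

Substitute the ansatz u = A e^{t x} into the left-hand side.
Derivatives of the ansatz:
  u_xt = A t x e^{t x} + A e^{t x}
  u_x = A t e^{t x}
  u_xx = A t^{2} e^{t x}
Term by term:
  1/(x**2 + 1)·u_xt = \frac{A t x e^{t x}}{x^{2} + 1} + \frac{A e^{t x}}{x^{2} + 1}
  t·u_x = A t^{2} e^{t x}
  t·u_xx = A t^{3} e^{t x}
So the left-hand side equals
  A t^{3} e^{t x} + A t^{2} e^{t x} + \frac{A t x e^{t x}}{x^{2} + 1} + \frac{A e^{t x}}{x^{2} + 1}
This must equal f(x, t) identically; expanded, f = t^{3} e^{t x} + t^{2} e^{t x} + \frac{t x e^{t x}}{x^{2} + 1} + \frac{e^{t x}}{x^{2} + 1}.
Matching coefficients of the independent functions:
  [t^{2} e^{t x}, t^{3} e^{t x}, \frac{e^{t x}}{x^{2} + 1}, \frac{t x e^{t x}}{x^{2} + 1}]:  A = 1
Solving: A = 1.
Check against the point condition:
  u(0, 0) = 1  ⟹  A = 1  ✓
Hence u(x, t) = e^{t x}.

Answer: u(x, t) = e^{t x}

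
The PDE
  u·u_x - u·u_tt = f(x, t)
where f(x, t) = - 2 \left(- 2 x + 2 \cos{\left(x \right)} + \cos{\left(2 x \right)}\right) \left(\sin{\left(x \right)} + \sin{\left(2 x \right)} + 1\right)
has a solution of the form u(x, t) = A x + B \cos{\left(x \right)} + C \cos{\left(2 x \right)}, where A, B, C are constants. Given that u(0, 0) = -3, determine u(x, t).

Substitute the ansatz u = A x + B \cos{\left(x \right)} + C \cos{\left(2 x \right)} into the left-hand side.
Derivatives of the ansatz:
  u_x = A - B \sin{\left(x \right)} - 2 C \sin{\left(2 x \right)}
  u_tt = 0
Term by term:
  u·u_x = A^{2} x - A B x \sin{\left(x \right)} + A B \cos{\left(x \right)} - 2 A C x \sin{\left(2 x \right)} + A C \cos{\left(2 x \right)} - B^{2} \sin{\left(x \right)} \cos{\left(x \right)} - B C \sin{\left(x \right)} \cos{\left(2 x \right)} - 2 B C \sin{\left(2 x \right)} \cos{\left(x \right)} - 2 C^{2} \sin{\left(2 x \right)} \cos{\left(2 x \right)}
  -u·u_tt = 0
So the left-hand side equals
  A^{2} x - A B x \sin{\left(x \right)} + A B \cos{\left(x \right)} - 2 A C x \sin{\left(2 x \right)} + A C \cos{\left(2 x \right)} - B^{2} \sin{\left(x \right)} \cos{\left(x \right)} - B C \sin{\left(x \right)} \cos{\left(2 x \right)} - 2 B C \sin{\left(2 x \right)} \cos{\left(x \right)} - 2 C^{2} \sin{\left(2 x \right)} \cos{\left(2 x \right)}
This must equal f(x, t) identically; expanded, f = 4 x \sin{\left(x \right)} + 4 x \sin{\left(2 x \right)} + 4 x - 4 \sin{\left(x \right)} \cos{\left(x \right)} - 2 \sin{\left(x \right)} \cos{\left(2 x \right)} - 4 \sin{\left(2 x \right)} \cos{\left(x \right)} - 2 \sin{\left(2 x \right)} \cos{\left(2 x \right)} - 4 \cos{\left(x \right)} - 2 \cos{\left(2 x \right)}.
Matching coefficients of the independent functions:
  [x]:  A^{2} = 4
  [x \sin{\left(x \right)}]:  - A B = 4
  [x \sin{\left(2 x \right)}]:  - 2 A C = 4
  [\sin{\left(x \right)} \cos{\left(x \right)}]:  - B^{2} = -4
  [\sin{\left(x \right)} \cos{\left(2 x \right)}]:  - B C = -2
  [\sin{\left(2 x \right)} \cos{\left(x \right)}]:  - 2 B C = -4
  [\sin{\left(2 x \right)} \cos{\left(2 x \right)}]:  - 2 C^{2} = -2
  [\cos{\left(x \right)}]:  A B = -4
  [\cos{\left(2 x \right)}]:  A C = -2
These equations allow (A, B, C) = (-2, 2, 1) or (2, -2, -1).
Impose the point condition(s):
  u(0, 0) = -3  ⟹  B + C = -3
Only A = 2, B = -2, C = -1 satisfies everything.
Hence u(x, t) = 2 x - 2 \cos{\left(x \right)} - \cos{\left(2 x \right)}.

Answer: u(x, t) = 2 x - 2 \cos{\left(x \right)} - \cos{\left(2 x \right)}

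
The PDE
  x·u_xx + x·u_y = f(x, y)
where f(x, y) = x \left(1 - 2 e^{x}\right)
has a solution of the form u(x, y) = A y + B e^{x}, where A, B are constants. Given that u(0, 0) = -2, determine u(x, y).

Answer: u(x, y) = y - 2 e^{x}

Derivation:
Substitute the ansatz u = A y + B e^{x} into the left-hand side.
Derivatives of the ansatz:
  u_xx = B e^{x}
  u_y = A
Term by term:
  x·u_xx = B x e^{x}
  x·u_y = A x
So the left-hand side equals
  A x + B x e^{x}
This must equal f(x, y) identically; expanded, f = - 2 x e^{x} + x.
Matching coefficients of the independent functions:
  [x]:  A = 1
  [x e^{x}]:  B = -2
Solving: A = 1, B = -2.
Check against the point condition:
  u(0, 0) = -2  ⟹  B = -2  ✓
Hence u(x, y) = y - 2 e^{x}.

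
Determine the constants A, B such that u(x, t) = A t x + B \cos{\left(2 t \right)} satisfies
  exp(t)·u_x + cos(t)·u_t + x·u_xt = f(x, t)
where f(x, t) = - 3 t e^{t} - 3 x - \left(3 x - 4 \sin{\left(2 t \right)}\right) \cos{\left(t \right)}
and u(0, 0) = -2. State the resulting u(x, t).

Answer: u(x, t) = - 3 t x - 2 \cos{\left(2 t \right)}

Derivation:
Substitute the ansatz u = A t x + B \cos{\left(2 t \right)} into the left-hand side.
Derivatives of the ansatz:
  u_x = A t
  u_t = A x - 2 B \sin{\left(2 t \right)}
  u_xt = A
Term by term:
  exp(t)·u_x = A t e^{t}
  cos(t)·u_t = A x \cos{\left(t \right)} - 2 B \sin{\left(2 t \right)} \cos{\left(t \right)}
  x·u_xt = A x
So the left-hand side equals
  A t e^{t} + A x \cos{\left(t \right)} + A x - 2 B \sin{\left(2 t \right)} \cos{\left(t \right)}
This must equal f(x, t) identically; expanded, f = - 3 t e^{t} - 3 x \cos{\left(t \right)} - 3 x + 4 \sin{\left(2 t \right)} \cos{\left(t \right)}.
Matching coefficients of the independent functions:
  [x, t e^{t}, x \cos{\left(t \right)}]:  A = -3
  [\sin{\left(2 t \right)} \cos{\left(t \right)}]:  - 2 B = 4
Solving: A = -3, B = -2.
Check against the point condition:
  u(0, 0) = -2  ⟹  B = -2  ✓
Hence u(x, t) = - 3 t x - 2 \cos{\left(2 t \right)}.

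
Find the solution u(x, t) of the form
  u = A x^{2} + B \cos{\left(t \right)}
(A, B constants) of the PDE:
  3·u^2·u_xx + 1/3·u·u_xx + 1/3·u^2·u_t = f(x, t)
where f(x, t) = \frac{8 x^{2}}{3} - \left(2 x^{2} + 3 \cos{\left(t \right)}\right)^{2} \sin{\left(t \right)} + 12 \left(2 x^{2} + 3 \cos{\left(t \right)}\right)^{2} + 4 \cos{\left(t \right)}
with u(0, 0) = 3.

Substitute the ansatz u = A x^{2} + B \cos{\left(t \right)} into the left-hand side.
Derivatives of the ansatz:
  u_xx = 2 A
  u_t = - B \sin{\left(t \right)}
Term by term:
  3·u^2·u_xx = 6 A^{3} x^{4} + 12 A^{2} B x^{2} \cos{\left(t \right)} + 6 A B^{2} \cos^{2}{\left(t \right)}
  1/3·u·u_xx = \frac{2 A^{2} x^{2}}{3} + \frac{2 A B \cos{\left(t \right)}}{3}
  1/3·u^2·u_t = - \frac{A^{2} B x^{4} \sin{\left(t \right)}}{3} - \frac{2 A B^{2} x^{2} \sin{\left(t \right)} \cos{\left(t \right)}}{3} - \frac{B^{3} \sin{\left(t \right)} \cos^{2}{\left(t \right)}}{3}
So the left-hand side equals
  6 A^{3} x^{4} - \frac{A^{2} B x^{4} \sin{\left(t \right)}}{3} + 12 A^{2} B x^{2} \cos{\left(t \right)} + \frac{2 A^{2} x^{2}}{3} - \frac{2 A B^{2} x^{2} \sin{\left(t \right)} \cos{\left(t \right)}}{3} + 6 A B^{2} \cos^{2}{\left(t \right)} + \frac{2 A B \cos{\left(t \right)}}{3} - \frac{B^{3} \sin{\left(t \right)} \cos^{2}{\left(t \right)}}{3}
This must equal f(x, t) identically; expanded, f = - 4 x^{4} \sin{\left(t \right)} + 48 x^{4} - 12 x^{2} \sin{\left(t \right)} \cos{\left(t \right)} + 144 x^{2} \cos{\left(t \right)} + \frac{8 x^{2}}{3} - 9 \sin{\left(t \right)} \cos^{2}{\left(t \right)} + 108 \cos^{2}{\left(t \right)} + 4 \cos{\left(t \right)}.
Matching coefficients of the independent functions:
  [x^{2}]:  \frac{2 A^{2}}{3} = \frac{8}{3}
  [x^{4}]:  6 A^{3} = 48
  [x^{2} \cos{\left(t \right)}]:  12 A^{2} B = 144
  [x^{4} \sin{\left(t \right)}]:  - \frac{A^{2} B}{3} = -4
  [\sin{\left(t \right)} \cos^{2}{\left(t \right)}]:  - \frac{B^{3}}{3} = -9
  [x^{2} \sin{\left(t \right)} \cos{\left(t \right)}]:  - \frac{2 A B^{2}}{3} = -12
  [\cos{\left(t \right)}]:  \frac{2 A B}{3} = 4
  [\cos^{2}{\left(t \right)}]:  6 A B^{2} = 108
Solving: A = 2, B = 3.
Check against the point condition:
  u(0, 0) = 3  ⟹  B = 3  ✓
Hence u(x, t) = 2 x^{2} + 3 \cos{\left(t \right)}.

Answer: u(x, t) = 2 x^{2} + 3 \cos{\left(t \right)}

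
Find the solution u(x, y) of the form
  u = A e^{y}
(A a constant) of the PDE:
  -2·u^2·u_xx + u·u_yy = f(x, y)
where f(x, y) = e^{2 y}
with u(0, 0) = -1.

Answer: u(x, y) = - e^{y}

Derivation:
Substitute the ansatz u = A e^{y} into the left-hand side.
Derivatives of the ansatz:
  u_xx = 0
  u_yy = A e^{y}
Term by term:
  -2·u^2·u_xx = 0
  u·u_yy = A^{2} e^{2 y}
So the left-hand side equals
  A^{2} e^{2 y}
This must equal f(x, y) = e^{2 y} identically.
Matching coefficients of the independent functions:
  [e^{2 y}]:  A^{2} = 1
These equations allow (A) = (-1) or (1).
Impose the point condition(s):
  u(0, 0) = -1  ⟹  A = -1
Only A = -1 satisfies everything.
Hence u(x, y) = - e^{y}.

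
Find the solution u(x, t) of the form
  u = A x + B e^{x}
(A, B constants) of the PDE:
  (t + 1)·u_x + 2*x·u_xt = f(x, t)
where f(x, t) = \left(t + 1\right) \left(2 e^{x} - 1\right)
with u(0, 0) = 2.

Answer: u(x, t) = - x + 2 e^{x}

Derivation:
Substitute the ansatz u = A x + B e^{x} into the left-hand side.
Derivatives of the ansatz:
  u_x = A + B e^{x}
  u_xt = 0
Term by term:
  (t + 1)·u_x = A t + A + B t e^{x} + B e^{x}
  2*x·u_xt = 0
So the left-hand side equals
  A t + A + B t e^{x} + B e^{x}
This must equal f(x, t) identically; expanded, f = 2 t e^{x} - t + 2 e^{x} - 1.
Matching coefficients of the independent functions:
  [constant term, t]:  A = -1
  [t e^{x}, e^{x}]:  B = 2
Solving: A = -1, B = 2.
Check against the point condition:
  u(0, 0) = 2  ⟹  B = 2  ✓
Hence u(x, t) = - x + 2 e^{x}.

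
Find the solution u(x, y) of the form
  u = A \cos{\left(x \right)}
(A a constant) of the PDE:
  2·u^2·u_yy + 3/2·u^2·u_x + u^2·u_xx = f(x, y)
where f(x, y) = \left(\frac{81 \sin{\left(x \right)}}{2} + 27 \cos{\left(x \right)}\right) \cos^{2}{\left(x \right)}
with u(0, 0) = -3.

Answer: u(x, y) = - 3 \cos{\left(x \right)}

Derivation:
Substitute the ansatz u = A \cos{\left(x \right)} into the left-hand side.
Derivatives of the ansatz:
  u_yy = 0
  u_x = - A \sin{\left(x \right)}
  u_xx = - A \cos{\left(x \right)}
Term by term:
  2·u^2·u_yy = 0
  3/2·u^2·u_x = - \frac{3 A^{3} \sin{\left(x \right)} \cos^{2}{\left(x \right)}}{2}
  u^2·u_xx = - A^{3} \cos^{3}{\left(x \right)}
So the left-hand side equals
  - \frac{3 A^{3} \sin{\left(x \right)} \cos^{2}{\left(x \right)}}{2} - A^{3} \cos^{3}{\left(x \right)}
This must equal f(x, y) identically; expanded, f = \frac{81 \sin{\left(x \right)} \cos^{2}{\left(x \right)}}{2} + 27 \cos^{3}{\left(x \right)}.
Matching coefficients of the independent functions:
  [\sin{\left(x \right)} \cos^{2}{\left(x \right)}]:  - \frac{3 A^{3}}{2} = \frac{81}{2}
  [\cos^{3}{\left(x \right)}]:  - A^{3} = 27
Solving: A = -3.
Check against the point condition:
  u(0, 0) = -3  ⟹  A = -3  ✓
Hence u(x, y) = - 3 \cos{\left(x \right)}.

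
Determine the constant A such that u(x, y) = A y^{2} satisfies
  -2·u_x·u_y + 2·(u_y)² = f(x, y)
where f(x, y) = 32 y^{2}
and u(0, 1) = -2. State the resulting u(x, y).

Substitute the ansatz u = A y^{2} into the left-hand side.
Derivatives of the ansatz:
  u_x = 0
  u_y = 2 A y
Term by term:
  -2·u_x·u_y = 0
  2·(u_y)² = 8 A^{2} y^{2}
So the left-hand side equals
  8 A^{2} y^{2}
This must equal f(x, y) = 32 y^{2} identically.
Matching coefficients of the independent functions:
  [y^{2}]:  8 A^{2} = 32
These equations allow (A) = (-2) or (2).
Impose the point condition(s):
  u(0, 1) = -2  ⟹  A = -2
Only A = -2 satisfies everything.
Hence u(x, y) = - 2 y^{2}.

Answer: u(x, y) = - 2 y^{2}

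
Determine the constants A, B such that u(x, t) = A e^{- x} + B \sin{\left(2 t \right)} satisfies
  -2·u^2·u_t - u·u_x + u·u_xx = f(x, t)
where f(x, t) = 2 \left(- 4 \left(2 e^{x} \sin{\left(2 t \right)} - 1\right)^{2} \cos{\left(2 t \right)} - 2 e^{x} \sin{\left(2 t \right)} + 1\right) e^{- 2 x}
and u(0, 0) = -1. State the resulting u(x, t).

Substitute the ansatz u = A e^{- x} + B \sin{\left(2 t \right)} into the left-hand side.
Derivatives of the ansatz:
  u_t = 2 B \cos{\left(2 t \right)}
  u_x = - A e^{- x}
  u_xx = A e^{- x}
Term by term:
  -2·u^2·u_t = - 4 A^{2} B e^{- 2 x} \cos{\left(2 t \right)} - 8 A B^{2} e^{- x} \sin{\left(2 t \right)} \cos{\left(2 t \right)} - 4 B^{3} \sin^{2}{\left(2 t \right)} \cos{\left(2 t \right)}
  -u·u_x = A^{2} e^{- 2 x} + A B e^{- x} \sin{\left(2 t \right)}
  u·u_xx = A^{2} e^{- 2 x} + A B e^{- x} \sin{\left(2 t \right)}
So the left-hand side equals
  - 4 A^{2} B e^{- 2 x} \cos{\left(2 t \right)} + 2 A^{2} e^{- 2 x} - 8 A B^{2} e^{- x} \sin{\left(2 t \right)} \cos{\left(2 t \right)} + 2 A B e^{- x} \sin{\left(2 t \right)} - 4 B^{3} \sin^{2}{\left(2 t \right)} \cos{\left(2 t \right)}
This must equal f(x, t) identically; expanded, f = - 32 \sin^{2}{\left(2 t \right)} \cos{\left(2 t \right)} + 32 e^{- x} \sin{\left(2 t \right)} \cos{\left(2 t \right)} - 4 e^{- x} \sin{\left(2 t \right)} - 8 e^{- 2 x} \cos{\left(2 t \right)} + 2 e^{- 2 x}.
Matching coefficients of the independent functions:
  [e^{- 2 x} \cos{\left(2 t \right)}]:  - 4 A^{2} B = -8
  [e^{- x} \sin{\left(2 t \right)}]:  2 A B = -4
  [\sin^{2}{\left(2 t \right)} \cos{\left(2 t \right)}]:  - 4 B^{3} = -32
  [e^{- x} \sin{\left(2 t \right)} \cos{\left(2 t \right)}]:  - 8 A B^{2} = 32
  [e^{- 2 x}]:  2 A^{2} = 2
Solving: A = -1, B = 2.
Check against the point condition:
  u(0, 0) = -1  ⟹  A = -1  ✓
Hence u(x, t) = 2 \sin{\left(2 t \right)} - e^{- x}.

Answer: u(x, t) = 2 \sin{\left(2 t \right)} - e^{- x}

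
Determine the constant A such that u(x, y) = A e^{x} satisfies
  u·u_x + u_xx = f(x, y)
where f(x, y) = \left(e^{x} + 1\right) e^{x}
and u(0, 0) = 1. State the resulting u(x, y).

Substitute the ansatz u = A e^{x} into the left-hand side.
Derivatives of the ansatz:
  u_x = A e^{x}
  u_xx = A e^{x}
Term by term:
  u·u_x = A^{2} e^{2 x}
  u_xx = A e^{x}
So the left-hand side equals
  A^{2} e^{2 x} + A e^{x}
This must equal f(x, y) identically; expanded, f = e^{2 x} + e^{x}.
Matching coefficients of the independent functions:
  [e^{x}]:  A = 1
  [e^{2 x}]:  A^{2} = 1
Solving: A = 1.
Check against the point condition:
  u(0, 0) = 1  ⟹  A = 1  ✓
Hence u(x, y) = e^{x}.

Answer: u(x, y) = e^{x}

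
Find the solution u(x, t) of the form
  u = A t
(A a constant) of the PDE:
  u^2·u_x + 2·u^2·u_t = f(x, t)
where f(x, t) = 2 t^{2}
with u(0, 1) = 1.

Substitute the ansatz u = A t into the left-hand side.
Derivatives of the ansatz:
  u_x = 0
  u_t = A
Term by term:
  u^2·u_x = 0
  2·u^2·u_t = 2 A^{3} t^{2}
So the left-hand side equals
  2 A^{3} t^{2}
This must equal f(x, t) = 2 t^{2} identically.
Matching coefficients of the independent functions:
  [t^{2}]:  2 A^{3} = 2
Solving: A = 1.
Check against the point condition:
  u(0, 1) = 1  ⟹  A = 1  ✓
Hence u(x, t) = t.

Answer: u(x, t) = t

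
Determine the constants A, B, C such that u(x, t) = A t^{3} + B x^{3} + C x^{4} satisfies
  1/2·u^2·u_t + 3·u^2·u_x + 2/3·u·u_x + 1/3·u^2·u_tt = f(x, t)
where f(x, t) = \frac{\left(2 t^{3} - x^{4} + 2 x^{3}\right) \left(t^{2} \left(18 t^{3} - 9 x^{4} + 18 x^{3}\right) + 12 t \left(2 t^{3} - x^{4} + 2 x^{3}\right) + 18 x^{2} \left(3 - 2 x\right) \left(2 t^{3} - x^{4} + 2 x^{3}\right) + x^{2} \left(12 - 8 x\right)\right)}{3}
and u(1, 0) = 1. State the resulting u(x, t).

Substitute the ansatz u = A t^{3} + B x^{3} + C x^{4} into the left-hand side.
Derivatives of the ansatz:
  u_t = 3 A t^{2}
  u_x = 3 B x^{2} + 4 C x^{3}
  u_tt = 6 A t
Term by term:
  1/2·u^2·u_t = \frac{3 A^{3} t^{8}}{2} + 3 A^{2} B t^{5} x^{3} + 3 A^{2} C t^{5} x^{4} + \frac{3 A B^{2} t^{2} x^{6}}{2} + 3 A B C t^{2} x^{7} + \frac{3 A C^{2} t^{2} x^{8}}{2}
  3·u^2·u_x = 9 A^{2} B t^{6} x^{2} + 12 A^{2} C t^{6} x^{3} + 18 A B^{2} t^{3} x^{5} + 42 A B C t^{3} x^{6} + 24 A C^{2} t^{3} x^{7} + 9 B^{3} x^{8} + 30 B^{2} C x^{9} + 33 B C^{2} x^{10} + 12 C^{3} x^{11}
  2/3·u·u_x = 2 A B t^{3} x^{2} + \frac{8 A C t^{3} x^{3}}{3} + 2 B^{2} x^{5} + \frac{14 B C x^{6}}{3} + \frac{8 C^{2} x^{7}}{3}
  1/3·u^2·u_tt = 2 A^{3} t^{7} + 4 A^{2} B t^{4} x^{3} + 4 A^{2} C t^{4} x^{4} + 2 A B^{2} t x^{6} + 4 A B C t x^{7} + 2 A C^{2} t x^{8}
Sum these and collect like terms in the independent variables.
This must equal f(x, t) identically; expanded, f = 12 t^{8} + 16 t^{7} - 48 t^{6} x^{3} + 72 t^{6} x^{2} - 12 t^{5} x^{4} + 24 t^{5} x^{3} - 16 t^{4} x^{4} + 32 t^{4} x^{3} + 48 t^{3} x^{7} - 168 t^{3} x^{6} + 144 t^{3} x^{5} - \frac{16 t^{3} x^{3}}{3} + 8 t^{3} x^{2} + 3 t^{2} x^{8} - 12 t^{2} x^{7} + 12 t^{2} x^{6} + 4 t x^{8} - 16 t x^{7} + 16 t x^{6} - 12 x^{11} + 66 x^{10} - 120 x^{9} + 72 x^{8} + \frac{8 x^{7}}{3} - \frac{28 x^{6}}{3} + 8 x^{5}.
Matching coefficients of the independent functions:
(each divided by its leading coefficient; functions giving the same equation are listed together)
  [t^{7}, t^{8}]:  A^{3} - 8 = 0
  [x^{5}]:  B^{2} - 4 = 0
  [x^{6}]:  B C + 2 = 0
  [x^{7}]:  C^{2} - 1 = 0
  [x^{8}]:  B^{3} - 8 = 0
  [x^{9}]:  B^{2} C + 4 = 0
  [x^{10}]:  B C^{2} - 2 = 0
  [x^{11}]:  C^{3} + 1 = 0
  [t x^{6}, t^{2} x^{6}, t^{3} x^{5}]:  A B^{2} - 8 = 0
  [t x^{7}, t^{2} x^{7}, t^{3} x^{6}]:  A B C + 4 = 0
  [t x^{8}, t^{2} x^{8}, t^{3} x^{7}]:  A C^{2} - 2 = 0
  [t^{3} x^{2}]:  A B - 4 = 0
  [t^{3} x^{3}]:  A C + 2 = 0
  [t^{4} x^{3}, t^{5} x^{3}, t^{6} x^{2}]:  A^{2} B - 8 = 0
  [t^{4} x^{4}, t^{5} x^{4}, t^{6} x^{3}]:  A^{2} C + 4 = 0
Solving: A = 2, B = 2, C = -1.
Check against the point condition:
  u(1, 0) = 1  ⟹  B + C = 1  ✓
Hence u(x, t) = 2 t^{3} - x^{4} + 2 x^{3}.

Answer: u(x, t) = 2 t^{3} - x^{4} + 2 x^{3}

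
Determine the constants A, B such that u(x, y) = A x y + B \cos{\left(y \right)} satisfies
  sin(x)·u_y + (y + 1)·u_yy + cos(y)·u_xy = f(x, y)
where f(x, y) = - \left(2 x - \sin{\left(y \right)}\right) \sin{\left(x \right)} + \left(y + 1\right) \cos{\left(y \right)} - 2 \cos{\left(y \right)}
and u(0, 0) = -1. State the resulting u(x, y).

Substitute the ansatz u = A x y + B \cos{\left(y \right)} into the left-hand side.
Derivatives of the ansatz:
  u_y = A x - B \sin{\left(y \right)}
  u_yy = - B \cos{\left(y \right)}
  u_xy = A
Term by term:
  sin(x)·u_y = A x \sin{\left(x \right)} - B \sin{\left(x \right)} \sin{\left(y \right)}
  (y + 1)·u_yy = - B y \cos{\left(y \right)} - B \cos{\left(y \right)}
  cos(y)·u_xy = A \cos{\left(y \right)}
So the left-hand side equals
  A x \sin{\left(x \right)} + A \cos{\left(y \right)} - B y \cos{\left(y \right)} - B \sin{\left(x \right)} \sin{\left(y \right)} - B \cos{\left(y \right)}
This must equal f(x, y) identically; expanded, f = - 2 x \sin{\left(x \right)} + y \cos{\left(y \right)} + \sin{\left(x \right)} \sin{\left(y \right)} - \cos{\left(y \right)}.
Matching coefficients of the independent functions:
  [x \sin{\left(x \right)}]:  A = -2
  [y \cos{\left(y \right)}, \sin{\left(x \right)} \sin{\left(y \right)}]:  - B = 1
  [\cos{\left(y \right)}]:  A - B = -1
Solving: A = -2, B = -1.
Check against the point condition:
  u(0, 0) = -1  ⟹  B = -1  ✓
Hence u(x, y) = - 2 x y - \cos{\left(y \right)}.

Answer: u(x, y) = - 2 x y - \cos{\left(y \right)}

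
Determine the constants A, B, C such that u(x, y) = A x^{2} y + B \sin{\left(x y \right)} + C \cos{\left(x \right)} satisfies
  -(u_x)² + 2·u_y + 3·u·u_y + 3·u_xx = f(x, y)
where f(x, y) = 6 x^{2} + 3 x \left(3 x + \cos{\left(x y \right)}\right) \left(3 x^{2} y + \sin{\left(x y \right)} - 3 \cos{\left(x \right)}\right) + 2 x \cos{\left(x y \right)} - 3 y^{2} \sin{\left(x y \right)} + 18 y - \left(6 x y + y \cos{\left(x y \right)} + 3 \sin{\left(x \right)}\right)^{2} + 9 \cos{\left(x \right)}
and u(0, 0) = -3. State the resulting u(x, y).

Substitute the ansatz u = A x^{2} y + B \sin{\left(x y \right)} + C \cos{\left(x \right)} into the left-hand side.
Derivatives of the ansatz:
  u_x = 2 A x y + B y \cos{\left(x y \right)} - C \sin{\left(x \right)}
  u_y = A x^{2} + B x \cos{\left(x y \right)}
  u_xx = 2 A y - B y^{2} \sin{\left(x y \right)} - C \cos{\left(x \right)}
Term by term:
  -(u_x)² = - 4 A^{2} x^{2} y^{2} - 4 A B x y^{2} \cos{\left(x y \right)} + 4 A C x y \sin{\left(x \right)} - B^{2} y^{2} \cos^{2}{\left(x y \right)} + 2 B C y \sin{\left(x \right)} \cos{\left(x y \right)} - C^{2} \sin^{2}{\left(x \right)}
  2·u_y = 2 A x^{2} + 2 B x \cos{\left(x y \right)}
  3·u·u_y = 3 A^{2} x^{4} y + 3 A B x^{3} y \cos{\left(x y \right)} + 3 A B x^{2} \sin{\left(x y \right)} + 3 A C x^{2} \cos{\left(x \right)} + 3 B^{2} x \sin{\left(x y \right)} \cos{\left(x y \right)} + 3 B C x \cos{\left(x \right)} \cos{\left(x y \right)}
  3·u_xx = 6 A y - 3 B y^{2} \sin{\left(x y \right)} - 3 C \cos{\left(x \right)}
So the left-hand side equals
  3 A^{2} x^{4} y - 4 A^{2} x^{2} y^{2} + 3 A B x^{3} y \cos{\left(x y \right)} + 3 A B x^{2} \sin{\left(x y \right)} - 4 A B x y^{2} \cos{\left(x y \right)} + 3 A C x^{2} \cos{\left(x \right)} + 4 A C x y \sin{\left(x \right)} + 2 A x^{2} + 6 A y + 3 B^{2} x \sin{\left(x y \right)} \cos{\left(x y \right)} - B^{2} y^{2} \cos^{2}{\left(x y \right)} + 3 B C x \cos{\left(x \right)} \cos{\left(x y \right)} + 2 B C y \sin{\left(x \right)} \cos{\left(x y \right)} + 2 B x \cos{\left(x y \right)} - 3 B y^{2} \sin{\left(x y \right)} - C^{2} \sin^{2}{\left(x \right)} - 3 C \cos{\left(x \right)}
This must equal f(x, y) identically; expanded, f = 27 x^{4} y + 9 x^{3} y \cos{\left(x y \right)} - 36 x^{2} y^{2} + 9 x^{2} \sin{\left(x y \right)} - 27 x^{2} \cos{\left(x \right)} + 6 x^{2} - 12 x y^{2} \cos{\left(x y \right)} - 36 x y \sin{\left(x \right)} + 3 x \sin{\left(x y \right)} \cos{\left(x y \right)} - 9 x \cos{\left(x \right)} \cos{\left(x y \right)} + 2 x \cos{\left(x y \right)} - 3 y^{2} \sin{\left(x y \right)} - y^{2} \cos^{2}{\left(x y \right)} - 6 y \sin{\left(x \right)} \cos{\left(x y \right)} + 18 y - 9 \sin^{2}{\left(x \right)} + 9 \cos{\left(x \right)}.
Matching coefficients of the independent functions:
(each divided by its leading coefficient; functions giving the same equation are listed together)
  [x^{2}, y]:  A - 3 = 0
  [x \cos{\left(x y \right)}, y^{2} \sin{\left(x y \right)}]:  B - 1 = 0
  [x^{2} y^{2}, x^{4} y]:  A^{2} - 9 = 0
  [x^{2} \sin{\left(x y \right)}, x y^{2} \cos{\left(x y \right)}, x^{3} y \cos{\left(x y \right)}]:  A B - 3 = 0
  [x^{2} \cos{\left(x \right)}, x y \sin{\left(x \right)}]:  A C + 9 = 0
  [y^{2} \cos^{2}{\left(x y \right)}, x \sin{\left(x y \right)} \cos{\left(x y \right)}]:  B^{2} - 1 = 0
  [x \cos{\left(x \right)} \cos{\left(x y \right)}, y \sin{\left(x \right)} \cos{\left(x y \right)}]:  B C + 3 = 0
  [\sin^{2}{\left(x \right)}]:  C^{2} - 9 = 0
  [\cos{\left(x \right)}]:  C + 3 = 0
Solving: A = 3, B = 1, C = -3.
Check against the point condition:
  u(0, 0) = -3  ⟹  C = -3  ✓
Hence u(x, y) = 3 x^{2} y + \sin{\left(x y \right)} - 3 \cos{\left(x \right)}.

Answer: u(x, y) = 3 x^{2} y + \sin{\left(x y \right)} - 3 \cos{\left(x \right)}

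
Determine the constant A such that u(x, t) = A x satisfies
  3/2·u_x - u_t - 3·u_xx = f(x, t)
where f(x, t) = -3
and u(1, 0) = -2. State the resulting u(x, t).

Substitute the ansatz u = A x into the left-hand side.
Derivatives of the ansatz:
  u_x = A
  u_t = 0
  u_xx = 0
Term by term:
  3/2·u_x = \frac{3 A}{2}
  -u_t = 0
  -3·u_xx = 0
So the left-hand side equals
  \frac{3 A}{2}
This must equal f(x, t) = -3 identically.
Matching coefficients of the independent functions:
  [constant term]:  \frac{3 A}{2} = -3
Solving: A = -2.
Check against the point condition:
  u(1, 0) = -2  ⟹  A = -2  ✓
Hence u(x, t) = - 2 x.

Answer: u(x, t) = - 2 x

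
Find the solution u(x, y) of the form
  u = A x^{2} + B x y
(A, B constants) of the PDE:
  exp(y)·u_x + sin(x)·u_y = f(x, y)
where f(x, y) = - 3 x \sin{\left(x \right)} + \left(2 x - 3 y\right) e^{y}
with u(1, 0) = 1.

Answer: u(x, y) = x^{2} - 3 x y

Derivation:
Substitute the ansatz u = A x^{2} + B x y into the left-hand side.
Derivatives of the ansatz:
  u_x = 2 A x + B y
  u_y = B x
Term by term:
  exp(y)·u_x = 2 A x e^{y} + B y e^{y}
  sin(x)·u_y = B x \sin{\left(x \right)}
So the left-hand side equals
  2 A x e^{y} + B x \sin{\left(x \right)} + B y e^{y}
This must equal f(x, y) identically; expanded, f = 2 x e^{y} - 3 x \sin{\left(x \right)} - 3 y e^{y}.
Matching coefficients of the independent functions:
  [x e^{y}]:  2 A = 2
  [x \sin{\left(x \right)}, y e^{y}]:  B = -3
Solving: A = 1, B = -3.
Check against the point condition:
  u(1, 0) = 1  ⟹  A = 1  ✓
Hence u(x, y) = x^{2} - 3 x y.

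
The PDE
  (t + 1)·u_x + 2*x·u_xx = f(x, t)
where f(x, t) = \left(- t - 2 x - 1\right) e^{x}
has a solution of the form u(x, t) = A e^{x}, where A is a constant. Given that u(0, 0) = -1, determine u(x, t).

Substitute the ansatz u = A e^{x} into the left-hand side.
Derivatives of the ansatz:
  u_x = A e^{x}
  u_xx = A e^{x}
Term by term:
  (t + 1)·u_x = A t e^{x} + A e^{x}
  2*x·u_xx = 2 A x e^{x}
So the left-hand side equals
  A t e^{x} + 2 A x e^{x} + A e^{x}
This must equal f(x, t) identically; expanded, f = - t e^{x} - 2 x e^{x} - e^{x}.
Matching coefficients of the independent functions:
  [t e^{x}, e^{x}]:  A = -1
  [x e^{x}]:  2 A = -2
Solving: A = -1.
Check against the point condition:
  u(0, 0) = -1  ⟹  A = -1  ✓
Hence u(x, t) = - e^{x}.

Answer: u(x, t) = - e^{x}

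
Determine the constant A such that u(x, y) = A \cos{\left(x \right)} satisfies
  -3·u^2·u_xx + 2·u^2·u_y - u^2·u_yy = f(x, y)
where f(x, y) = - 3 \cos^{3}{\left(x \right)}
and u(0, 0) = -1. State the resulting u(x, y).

Substitute the ansatz u = A \cos{\left(x \right)} into the left-hand side.
Derivatives of the ansatz:
  u_xx = - A \cos{\left(x \right)}
  u_y = 0
  u_yy = 0
Term by term:
  -3·u^2·u_xx = 3 A^{3} \cos^{3}{\left(x \right)}
  2·u^2·u_y = 0
  -u^2·u_yy = 0
So the left-hand side equals
  3 A^{3} \cos^{3}{\left(x \right)}
This must equal f(x, y) = - 3 \cos^{3}{\left(x \right)} identically.
Matching coefficients of the independent functions:
  [\cos^{3}{\left(x \right)}]:  3 A^{3} = -3
Solving: A = -1.
Check against the point condition:
  u(0, 0) = -1  ⟹  A = -1  ✓
Hence u(x, y) = - \cos{\left(x \right)}.

Answer: u(x, y) = - \cos{\left(x \right)}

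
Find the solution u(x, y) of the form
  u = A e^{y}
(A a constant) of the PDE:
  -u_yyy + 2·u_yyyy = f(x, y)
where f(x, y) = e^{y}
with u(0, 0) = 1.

Substitute the ansatz u = A e^{y} into the left-hand side.
Derivatives of the ansatz:
  u_yyy = A e^{y}
  u_yyyy = A e^{y}
Term by term:
  -u_yyy = - A e^{y}
  2·u_yyyy = 2 A e^{y}
So the left-hand side equals
  A e^{y}
This must equal f(x, y) = e^{y} identically.
Matching coefficients of the independent functions:
  [e^{y}]:  A = 1
Solving: A = 1.
Check against the point condition:
  u(0, 0) = 1  ⟹  A = 1  ✓
Hence u(x, y) = e^{y}.

Answer: u(x, y) = e^{y}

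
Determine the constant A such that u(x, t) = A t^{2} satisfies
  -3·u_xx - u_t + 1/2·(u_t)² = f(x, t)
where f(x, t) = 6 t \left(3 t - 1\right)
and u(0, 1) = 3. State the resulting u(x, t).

Substitute the ansatz u = A t^{2} into the left-hand side.
Derivatives of the ansatz:
  u_xx = 0
  u_t = 2 A t
Term by term:
  -3·u_xx = 0
  -u_t = - 2 A t
  1/2·(u_t)² = 2 A^{2} t^{2}
So the left-hand side equals
  2 A^{2} t^{2} - 2 A t
This must equal f(x, t) = 6 t \left(3 t - 1\right) identically.
Matching coefficients of the independent functions:
  [t]:  - 2 A = -6
  [t^{2}]:  2 A^{2} = 18
Solving: A = 3.
Check against the point condition:
  u(0, 1) = 3  ⟹  A = 3  ✓
Hence u(x, t) = 3 t^{2}.

Answer: u(x, t) = 3 t^{2}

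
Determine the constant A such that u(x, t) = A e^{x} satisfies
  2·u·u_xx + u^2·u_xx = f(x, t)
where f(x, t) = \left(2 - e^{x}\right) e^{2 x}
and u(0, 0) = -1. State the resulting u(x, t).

Substitute the ansatz u = A e^{x} into the left-hand side.
Derivatives of the ansatz:
  u_xx = A e^{x}
Term by term:
  2·u·u_xx = 2 A^{2} e^{2 x}
  u^2·u_xx = A^{3} e^{3 x}
So the left-hand side equals
  A^{3} e^{3 x} + 2 A^{2} e^{2 x}
This must equal f(x, t) identically; expanded, f = - e^{3 x} + 2 e^{2 x}.
Matching coefficients of the independent functions:
  [e^{2 x}]:  2 A^{2} = 2
  [e^{3 x}]:  A^{3} = -1
Solving: A = -1.
Check against the point condition:
  u(0, 0) = -1  ⟹  A = -1  ✓
Hence u(x, t) = - e^{x}.

Answer: u(x, t) = - e^{x}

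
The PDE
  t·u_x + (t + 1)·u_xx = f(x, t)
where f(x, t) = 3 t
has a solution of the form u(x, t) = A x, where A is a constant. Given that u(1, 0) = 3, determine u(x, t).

Answer: u(x, t) = 3 x

Derivation:
Substitute the ansatz u = A x into the left-hand side.
Derivatives of the ansatz:
  u_x = A
  u_xx = 0
Term by term:
  t·u_x = A t
  (t + 1)·u_xx = 0
So the left-hand side equals
  A t
This must equal f(x, t) = 3 t identically.
Matching coefficients of the independent functions:
  [t]:  A = 3
Solving: A = 3.
Check against the point condition:
  u(1, 0) = 3  ⟹  A = 3  ✓
Hence u(x, t) = 3 x.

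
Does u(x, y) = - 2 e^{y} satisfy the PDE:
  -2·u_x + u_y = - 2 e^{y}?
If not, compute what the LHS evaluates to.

Evaluate each term of the left-hand side for u = - 2 e^{y}.
Derivatives:
  u_x = 0
  u_y = - 2 e^{y}
Terms:
  -2·u_x = 0
  u_y = - 2 e^{y}
Sum: LHS = - 2 e^{y}
This is exactly the given right-hand side, so u is a solution.

Answer: Yes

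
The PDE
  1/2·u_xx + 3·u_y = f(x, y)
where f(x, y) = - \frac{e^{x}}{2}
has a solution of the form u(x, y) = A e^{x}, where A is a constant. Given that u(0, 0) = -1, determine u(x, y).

Answer: u(x, y) = - e^{x}

Derivation:
Substitute the ansatz u = A e^{x} into the left-hand side.
Derivatives of the ansatz:
  u_xx = A e^{x}
  u_y = 0
Term by term:
  1/2·u_xx = \frac{A e^{x}}{2}
  3·u_y = 0
So the left-hand side equals
  \frac{A e^{x}}{2}
This must equal f(x, y) = - \frac{e^{x}}{2} identically.
Matching coefficients of the independent functions:
  [e^{x}]:  \frac{A}{2} = - \frac{1}{2}
Solving: A = -1.
Check against the point condition:
  u(0, 0) = -1  ⟹  A = -1  ✓
Hence u(x, y) = - e^{x}.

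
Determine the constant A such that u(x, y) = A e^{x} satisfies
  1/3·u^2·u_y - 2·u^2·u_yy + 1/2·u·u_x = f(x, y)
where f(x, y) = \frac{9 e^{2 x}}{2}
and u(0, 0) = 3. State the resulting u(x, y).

Substitute the ansatz u = A e^{x} into the left-hand side.
Derivatives of the ansatz:
  u_y = 0
  u_yy = 0
  u_x = A e^{x}
Term by term:
  1/3·u^2·u_y = 0
  -2·u^2·u_yy = 0
  1/2·u·u_x = \frac{A^{2} e^{2 x}}{2}
So the left-hand side equals
  \frac{A^{2} e^{2 x}}{2}
This must equal f(x, y) = \frac{9 e^{2 x}}{2} identically.
Matching coefficients of the independent functions:
  [e^{2 x}]:  \frac{A^{2}}{2} = \frac{9}{2}
These equations allow (A) = (-3) or (3).
Impose the point condition(s):
  u(0, 0) = 3  ⟹  A = 3
Only A = 3 satisfies everything.
Hence u(x, y) = 3 e^{x}.

Answer: u(x, y) = 3 e^{x}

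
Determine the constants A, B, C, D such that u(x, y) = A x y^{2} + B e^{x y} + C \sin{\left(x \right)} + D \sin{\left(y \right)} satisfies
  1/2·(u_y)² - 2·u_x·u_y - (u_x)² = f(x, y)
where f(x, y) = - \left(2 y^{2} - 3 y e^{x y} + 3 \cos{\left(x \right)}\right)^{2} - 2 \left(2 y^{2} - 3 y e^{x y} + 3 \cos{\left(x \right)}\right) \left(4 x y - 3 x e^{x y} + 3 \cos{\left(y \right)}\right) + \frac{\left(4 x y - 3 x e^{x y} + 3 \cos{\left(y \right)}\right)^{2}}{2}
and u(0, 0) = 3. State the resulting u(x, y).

Answer: u(x, y) = - 2 x y^{2} + 3 e^{x y} - 3 \sin{\left(x \right)} - 3 \sin{\left(y \right)}

Derivation:
Substitute the ansatz u = A x y^{2} + B e^{x y} + C \sin{\left(x \right)} + D \sin{\left(y \right)} into the left-hand side.
Derivatives of the ansatz:
  u_y = 2 A x y + B x e^{x y} + D \cos{\left(y \right)}
  u_x = A y^{2} + B y e^{x y} + C \cos{\left(x \right)}
Term by term:
  1/2·(u_y)² = 2 A^{2} x^{2} y^{2} + 2 A B x^{2} y e^{x y} + 2 A D x y \cos{\left(y \right)} + \frac{B^{2} x^{2} e^{2 x y}}{2} + B D x e^{x y} \cos{\left(y \right)} + \frac{D^{2} \cos^{2}{\left(y \right)}}{2}
  -2·u_x·u_y = - 4 A^{2} x y^{3} - 6 A B x y^{2} e^{x y} - 4 A C x y \cos{\left(x \right)} - 2 A D y^{2} \cos{\left(y \right)} - 2 B^{2} x y e^{2 x y} - 2 B C x e^{x y} \cos{\left(x \right)} - 2 B D y e^{x y} \cos{\left(y \right)} - 2 C D \cos{\left(x \right)} \cos{\left(y \right)}
  -(u_x)² = - A^{2} y^{4} - 2 A B y^{3} e^{x y} - 2 A C y^{2} \cos{\left(x \right)} - B^{2} y^{2} e^{2 x y} - 2 B C y e^{x y} \cos{\left(x \right)} - C^{2} \cos^{2}{\left(x \right)}
So the left-hand side equals
  2 A^{2} x^{2} y^{2} - 4 A^{2} x y^{3} - A^{2} y^{4} + 2 A B x^{2} y e^{x y} - 6 A B x y^{2} e^{x y} - 2 A B y^{3} e^{x y} - 4 A C x y \cos{\left(x \right)} - 2 A C y^{2} \cos{\left(x \right)} + 2 A D x y \cos{\left(y \right)} - 2 A D y^{2} \cos{\left(y \right)} + \frac{B^{2} x^{2} e^{2 x y}}{2} - 2 B^{2} x y e^{2 x y} - B^{2} y^{2} e^{2 x y} - 2 B C x e^{x y} \cos{\left(x \right)} - 2 B C y e^{x y} \cos{\left(x \right)} + B D x e^{x y} \cos{\left(y \right)} - 2 B D y e^{x y} \cos{\left(y \right)} - C^{2} \cos^{2}{\left(x \right)} - 2 C D \cos{\left(x \right)} \cos{\left(y \right)} + \frac{D^{2} \cos^{2}{\left(y \right)}}{2}
This must equal f(x, y) identically; expanded, f = 8 x^{2} y^{2} - 12 x^{2} y e^{x y} + \frac{9 x^{2} e^{2 x y}}{2} - 16 x y^{3} + 36 x y^{2} e^{x y} - 18 x y e^{2 x y} - 24 x y \cos{\left(x \right)} + 12 x y \cos{\left(y \right)} + 18 x e^{x y} \cos{\left(x \right)} - 9 x e^{x y} \cos{\left(y \right)} - 4 y^{4} + 12 y^{3} e^{x y} - 9 y^{2} e^{2 x y} - 12 y^{2} \cos{\left(x \right)} - 12 y^{2} \cos{\left(y \right)} + 18 y e^{x y} \cos{\left(x \right)} + 18 y e^{x y} \cos{\left(y \right)} - 9 \cos^{2}{\left(x \right)} - 18 \cos{\left(x \right)} \cos{\left(y \right)} + \frac{9 \cos^{2}{\left(y \right)}}{2}.
Matching coefficients of the independent functions:
(each divided by its leading coefficient; functions giving the same equation are listed together)
  [y^{4}, x y^{3}, x^{2} y^{2}]:  A^{2} - 4 = 0
  [x^{2} e^{2 x y}, y^{2} e^{2 x y}, x y e^{2 x y}]:  B^{2} - 9 = 0
  [y^{2} \cos{\left(x \right)}, x y \cos{\left(x \right)}]:  A C - 6 = 0
  [y^{2} \cos{\left(y \right)}, x y \cos{\left(y \right)}]:  A D - 6 = 0
  [y^{3} e^{x y}, x y^{2} e^{x y}, x^{2} y e^{x y}]:  A B + 6 = 0
  [\cos{\left(x \right)} \cos{\left(y \right)}]:  C D - 9 = 0
  [x e^{x y} \cos{\left(x \right)}, y e^{x y} \cos{\left(x \right)}]:  B C + 9 = 0
  [x e^{x y} \cos{\left(y \right)}, y e^{x y} \cos{\left(y \right)}]:  B D + 9 = 0
  [\cos^{2}{\left(x \right)}]:  C^{2} - 9 = 0
  [\cos^{2}{\left(y \right)}]:  D^{2} - 9 = 0
These equations allow (A, B, C, D) = (-2, 3, -3, -3) or (2, -3, 3, 3).
Impose the point condition(s):
  u(0, 0) = 3  ⟹  B = 3
Only A = -2, B = 3, C = -3, D = -3 satisfies everything.
Hence u(x, y) = - 2 x y^{2} + 3 e^{x y} - 3 \sin{\left(x \right)} - 3 \sin{\left(y \right)}.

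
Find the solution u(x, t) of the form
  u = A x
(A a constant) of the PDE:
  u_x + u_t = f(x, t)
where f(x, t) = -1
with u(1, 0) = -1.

Substitute the ansatz u = A x into the left-hand side.
Derivatives of the ansatz:
  u_x = A
  u_t = 0
Term by term:
  u_x = A
  u_t = 0
So the left-hand side equals
  A
This must equal f(x, t) = -1 identically.
Matching coefficients of the independent functions:
  [constant term]:  A = -1
Solving: A = -1.
Check against the point condition:
  u(1, 0) = -1  ⟹  A = -1  ✓
Hence u(x, t) = - x.

Answer: u(x, t) = - x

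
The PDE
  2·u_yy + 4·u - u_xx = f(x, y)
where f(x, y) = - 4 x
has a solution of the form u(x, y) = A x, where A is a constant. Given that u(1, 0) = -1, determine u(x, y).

Substitute the ansatz u = A x into the left-hand side.
Derivatives of the ansatz:
  u_yy = 0
  u_xx = 0
Term by term:
  2·u_yy = 0
  4·u = 4 A x
  -u_xx = 0
So the left-hand side equals
  4 A x
This must equal f(x, y) = - 4 x identically.
Matching coefficients of the independent functions:
  [x]:  4 A = -4
Solving: A = -1.
Check against the point condition:
  u(1, 0) = -1  ⟹  A = -1  ✓
Hence u(x, y) = - x.

Answer: u(x, y) = - x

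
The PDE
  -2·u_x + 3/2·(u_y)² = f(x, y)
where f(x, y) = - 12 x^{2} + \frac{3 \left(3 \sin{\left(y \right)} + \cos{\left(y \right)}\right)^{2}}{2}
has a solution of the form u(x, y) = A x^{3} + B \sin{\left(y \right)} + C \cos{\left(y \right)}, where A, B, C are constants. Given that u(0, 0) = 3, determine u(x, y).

Substitute the ansatz u = A x^{3} + B \sin{\left(y \right)} + C \cos{\left(y \right)} into the left-hand side.
Derivatives of the ansatz:
  u_x = 3 A x^{2}
  u_y = B \cos{\left(y \right)} - C \sin{\left(y \right)}
Term by term:
  -2·u_x = - 6 A x^{2}
  3/2·(u_y)² = \frac{3 B^{2} \cos^{2}{\left(y \right)}}{2} - 3 B C \sin{\left(y \right)} \cos{\left(y \right)} + \frac{3 C^{2} \sin^{2}{\left(y \right)}}{2}
So the left-hand side equals
  - 6 A x^{2} + \frac{3 B^{2} \cos^{2}{\left(y \right)}}{2} - 3 B C \sin{\left(y \right)} \cos{\left(y \right)} + \frac{3 C^{2} \sin^{2}{\left(y \right)}}{2}
This must equal f(x, y) identically; expanded, f = - 12 x^{2} + \frac{27 \sin^{2}{\left(y \right)}}{2} + 9 \sin{\left(y \right)} \cos{\left(y \right)} + \frac{3 \cos^{2}{\left(y \right)}}{2}.
Matching coefficients of the independent functions:
  [x^{2}]:  - 6 A = -12
  [\sin{\left(y \right)} \cos{\left(y \right)}]:  - 3 B C = 9
  [\sin^{2}{\left(y \right)}]:  \frac{3 C^{2}}{2} = \frac{27}{2}
  [\cos^{2}{\left(y \right)}]:  \frac{3 B^{2}}{2} = \frac{3}{2}
These equations allow (A, B, C) = (2, -1, 3) or (2, 1, -3).
Impose the point condition(s):
  u(0, 0) = 3  ⟹  C = 3
Only A = 2, B = -1, C = 3 satisfies everything.
Hence u(x, y) = 2 x^{3} - \sin{\left(y \right)} + 3 \cos{\left(y \right)}.

Answer: u(x, y) = 2 x^{3} - \sin{\left(y \right)} + 3 \cos{\left(y \right)}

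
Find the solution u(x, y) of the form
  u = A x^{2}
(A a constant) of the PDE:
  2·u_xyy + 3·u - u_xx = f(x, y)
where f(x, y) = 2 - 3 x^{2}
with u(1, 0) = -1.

Answer: u(x, y) = - x^{2}

Derivation:
Substitute the ansatz u = A x^{2} into the left-hand side.
Derivatives of the ansatz:
  u_xyy = 0
  u_xx = 2 A
Term by term:
  2·u_xyy = 0
  3·u = 3 A x^{2}
  -u_xx = - 2 A
So the left-hand side equals
  3 A x^{2} - 2 A
This must equal f(x, y) = 2 - 3 x^{2} identically.
Matching coefficients of the independent functions:
  [constant term]:  - 2 A = 2
  [x^{2}]:  3 A = -3
Solving: A = -1.
Check against the point condition:
  u(1, 0) = -1  ⟹  A = -1  ✓
Hence u(x, y) = - x^{2}.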